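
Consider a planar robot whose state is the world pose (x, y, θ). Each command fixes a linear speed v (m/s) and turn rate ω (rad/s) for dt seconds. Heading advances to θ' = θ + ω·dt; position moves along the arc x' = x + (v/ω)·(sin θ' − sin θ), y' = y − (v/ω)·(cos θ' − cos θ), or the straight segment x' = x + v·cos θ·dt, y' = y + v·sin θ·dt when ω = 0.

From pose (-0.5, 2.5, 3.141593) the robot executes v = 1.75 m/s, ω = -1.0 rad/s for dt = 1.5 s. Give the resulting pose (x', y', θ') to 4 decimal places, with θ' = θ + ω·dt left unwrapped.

(-2.2456, 4.1262, 1.6416)

θ' = 3.1416 + -1.0·1.5 = 1.6416
R = v/ω = 1.75/-1.0 = -1.7500
x' = -0.5 + -1.7500·(sin 1.6416 − sin 3.1416) = -2.2456
y' = 2.5 − -1.7500·(cos 1.6416 − cos 3.1416) = 4.1262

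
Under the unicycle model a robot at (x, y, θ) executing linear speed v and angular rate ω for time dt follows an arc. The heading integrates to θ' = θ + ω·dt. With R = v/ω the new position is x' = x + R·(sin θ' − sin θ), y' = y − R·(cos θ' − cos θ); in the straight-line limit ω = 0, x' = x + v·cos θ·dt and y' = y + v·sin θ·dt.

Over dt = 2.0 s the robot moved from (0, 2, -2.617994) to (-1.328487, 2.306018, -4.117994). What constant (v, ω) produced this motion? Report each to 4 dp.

v = 0.7500, ω = -0.7500

Δθ = -4.117994 − -2.617994 = -1.500000
ω = Δθ/dt = -1.500000/2.0 = -0.7500
R = Δx/(sin θ' − sin θ) = -1.0000
v = R·ω = -1.0000·-0.7500 = 0.7500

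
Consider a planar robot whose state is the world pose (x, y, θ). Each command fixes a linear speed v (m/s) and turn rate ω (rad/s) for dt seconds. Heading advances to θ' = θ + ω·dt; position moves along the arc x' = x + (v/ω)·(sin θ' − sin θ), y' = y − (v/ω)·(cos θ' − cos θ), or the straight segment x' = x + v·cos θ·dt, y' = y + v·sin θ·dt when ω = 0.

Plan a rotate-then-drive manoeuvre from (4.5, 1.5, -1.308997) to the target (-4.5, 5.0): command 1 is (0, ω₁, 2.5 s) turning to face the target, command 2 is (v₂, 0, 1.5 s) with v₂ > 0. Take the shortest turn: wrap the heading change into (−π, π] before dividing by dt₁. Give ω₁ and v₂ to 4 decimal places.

ω₁ = -0.8814, v₂ = 6.4377

heading to target = atan2(5−1.5, -4.5−4.5) = 2.7707
Δθ = wrap(2.7707 − -1.3090) = -2.2035; ω₁ = Δθ/dt₁ = -0.8814
distance = √((-4.5−4.5)² + (5−1.5)²) = 9.6566; v₂ = distance/dt₂ = 6.4377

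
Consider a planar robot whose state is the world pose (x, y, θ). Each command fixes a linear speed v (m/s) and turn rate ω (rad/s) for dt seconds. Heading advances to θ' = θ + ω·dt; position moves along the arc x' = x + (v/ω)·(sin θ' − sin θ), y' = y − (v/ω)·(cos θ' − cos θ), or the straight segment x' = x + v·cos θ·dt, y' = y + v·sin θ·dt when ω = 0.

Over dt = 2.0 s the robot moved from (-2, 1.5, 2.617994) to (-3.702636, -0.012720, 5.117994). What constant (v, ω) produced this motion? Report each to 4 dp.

Δθ = 5.117994 − 2.617994 = 2.500000
ω = Δθ/dt = 2.500000/2.0 = 1.2500
R = Δx/(sin θ' − sin θ) = 1.2000
v = R·ω = 1.2000·1.2500 = 1.5000

v = 1.5000, ω = 1.2500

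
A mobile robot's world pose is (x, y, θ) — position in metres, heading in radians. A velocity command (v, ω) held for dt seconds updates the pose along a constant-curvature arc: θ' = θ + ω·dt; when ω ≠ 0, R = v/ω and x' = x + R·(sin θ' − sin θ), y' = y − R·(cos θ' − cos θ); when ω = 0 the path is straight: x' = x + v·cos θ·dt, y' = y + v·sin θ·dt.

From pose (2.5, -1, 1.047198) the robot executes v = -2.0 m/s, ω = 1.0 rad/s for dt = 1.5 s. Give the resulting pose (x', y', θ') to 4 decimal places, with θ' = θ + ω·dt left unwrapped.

θ' = 1.0472 + 1.0·1.5 = 2.5472
R = v/ω = -2.0/1.0 = -2.0000
x' = 2.5 + -2.0000·(sin 2.5472 − sin 1.0472) = 3.1120
y' = -1 − -2.0000·(cos 2.5472 − cos 1.0472) = -3.6570

(3.1120, -3.6570, 2.5472)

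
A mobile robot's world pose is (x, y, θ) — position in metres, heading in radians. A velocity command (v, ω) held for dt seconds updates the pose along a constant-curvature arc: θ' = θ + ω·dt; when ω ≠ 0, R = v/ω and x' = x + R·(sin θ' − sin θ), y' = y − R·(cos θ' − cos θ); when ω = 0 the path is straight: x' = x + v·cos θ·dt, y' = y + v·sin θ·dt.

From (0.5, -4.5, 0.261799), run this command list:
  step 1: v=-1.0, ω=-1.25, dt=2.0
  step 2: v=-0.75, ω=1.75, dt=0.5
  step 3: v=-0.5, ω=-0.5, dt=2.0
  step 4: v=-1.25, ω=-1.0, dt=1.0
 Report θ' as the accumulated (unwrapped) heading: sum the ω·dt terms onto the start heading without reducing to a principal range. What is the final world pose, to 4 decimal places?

(1.1762, -1.6310, -3.3632)

step 1: θ'=-2.2382 (R=0.8000) → pose (-0.3354, -3.2321, -2.2382)
step 2: θ'=-1.3632 (R=-0.4286) → pose (-0.2526, -2.8785, -1.3632)
step 3: θ'=-2.3632 (R=1.0000) → pose (0.0238, -1.9604, -2.3632)
step 4: θ'=-3.3632 (R=1.2500) → pose (1.1762, -1.6310, -3.3632)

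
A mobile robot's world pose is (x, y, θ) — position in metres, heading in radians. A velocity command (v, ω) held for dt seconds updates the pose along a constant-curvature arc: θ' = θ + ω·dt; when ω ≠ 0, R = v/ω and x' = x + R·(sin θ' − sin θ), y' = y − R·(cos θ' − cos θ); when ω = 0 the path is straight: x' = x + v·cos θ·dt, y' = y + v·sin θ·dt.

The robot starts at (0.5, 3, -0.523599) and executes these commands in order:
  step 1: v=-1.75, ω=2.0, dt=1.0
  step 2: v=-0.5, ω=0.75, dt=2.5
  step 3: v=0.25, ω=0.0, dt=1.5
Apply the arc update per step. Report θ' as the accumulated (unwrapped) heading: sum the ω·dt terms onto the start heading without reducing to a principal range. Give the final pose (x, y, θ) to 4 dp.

(-0.3728, 1.5317, 3.3514)

step 1: θ'=1.4764 (R=-0.8750) → pose (-0.8086, 2.3247, 1.4764)
step 2: θ'=3.3514 (R=-0.6667) → pose (-0.0061, 1.6098, 3.3514)
step 3: θ'=3.3514 (straight) → pose (-0.3728, 1.5317, 3.3514)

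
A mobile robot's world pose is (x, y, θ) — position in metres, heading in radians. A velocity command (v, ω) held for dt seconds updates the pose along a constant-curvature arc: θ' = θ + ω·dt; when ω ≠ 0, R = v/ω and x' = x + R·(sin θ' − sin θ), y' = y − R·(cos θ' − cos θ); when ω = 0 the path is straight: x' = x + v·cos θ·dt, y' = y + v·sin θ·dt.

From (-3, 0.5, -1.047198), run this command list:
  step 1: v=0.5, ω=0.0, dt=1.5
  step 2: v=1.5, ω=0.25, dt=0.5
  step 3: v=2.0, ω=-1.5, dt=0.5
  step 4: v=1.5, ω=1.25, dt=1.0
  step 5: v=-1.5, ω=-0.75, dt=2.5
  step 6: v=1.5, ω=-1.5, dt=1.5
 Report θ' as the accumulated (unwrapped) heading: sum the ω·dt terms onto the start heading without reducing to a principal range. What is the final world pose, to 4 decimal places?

(-3.6540, 0.7221, -4.5472)

step 1: θ'=-1.0472 (straight) → pose (-2.6250, -0.1495, -1.0472)
step 2: θ'=-0.9222 (R=6.0000) → pose (-2.2104, -0.7739, -0.9222)
step 3: θ'=-1.6722 (R=-1.3333) → pose (-1.9465, -1.7143, -1.6722)
step 4: θ'=-0.4222 (R=1.2000) → pose (-1.2444, -2.9304, -0.4222)
step 5: θ'=-2.2972 (R=2.0000) → pose (-1.9200, 0.2223, -2.2972)
step 6: θ'=-4.5472 (R=-1.0000) → pose (-3.6540, 0.7221, -4.5472)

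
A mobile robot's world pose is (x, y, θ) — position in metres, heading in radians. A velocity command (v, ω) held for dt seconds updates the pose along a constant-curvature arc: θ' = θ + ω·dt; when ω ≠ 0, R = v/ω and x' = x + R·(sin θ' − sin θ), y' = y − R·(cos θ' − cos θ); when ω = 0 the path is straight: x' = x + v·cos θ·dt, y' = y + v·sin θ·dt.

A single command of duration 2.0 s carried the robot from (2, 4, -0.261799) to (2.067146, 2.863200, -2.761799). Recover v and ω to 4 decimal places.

Δθ = -2.761799 − -0.261799 = -2.500000
ω = Δθ/dt = -2.500000/2.0 = -1.2500
R = −Δy/(cos θ' − cos θ) = -0.6000
v = R·ω = -0.6000·-1.2500 = 0.7500

v = 0.7500, ω = -1.2500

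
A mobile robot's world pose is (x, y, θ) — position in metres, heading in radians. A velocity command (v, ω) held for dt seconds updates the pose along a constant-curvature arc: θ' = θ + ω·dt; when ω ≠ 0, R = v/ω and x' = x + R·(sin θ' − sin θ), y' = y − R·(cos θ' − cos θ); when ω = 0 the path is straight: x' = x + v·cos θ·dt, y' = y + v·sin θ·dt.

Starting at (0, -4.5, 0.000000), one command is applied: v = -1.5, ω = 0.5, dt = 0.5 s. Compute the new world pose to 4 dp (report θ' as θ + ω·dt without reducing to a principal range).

(-0.7422, -4.5933, 0.2500)

θ' = 0.0000 + 0.5·0.5 = 0.2500
R = v/ω = -1.5/0.5 = -3.0000
x' = 0 + -3.0000·(sin 0.2500 − sin 0.0000) = -0.7422
y' = -4.5 − -3.0000·(cos 0.2500 − cos 0.0000) = -4.5933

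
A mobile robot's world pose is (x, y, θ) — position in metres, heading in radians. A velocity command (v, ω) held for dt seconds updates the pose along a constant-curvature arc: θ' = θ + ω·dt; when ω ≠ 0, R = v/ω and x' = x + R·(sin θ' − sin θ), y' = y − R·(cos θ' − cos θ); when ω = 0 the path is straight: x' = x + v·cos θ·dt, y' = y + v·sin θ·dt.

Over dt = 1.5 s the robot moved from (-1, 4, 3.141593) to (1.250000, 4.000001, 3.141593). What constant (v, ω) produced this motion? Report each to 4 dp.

v = -1.5000, ω = 0.0000

Δθ = 3.141593 − 3.141593 = 0.000000
ω = Δθ/dt = 0.000000/1.5 = 0.0000
ω = 0 → v = (Δx·cos θ + Δy·sin θ)/dt = -1.5000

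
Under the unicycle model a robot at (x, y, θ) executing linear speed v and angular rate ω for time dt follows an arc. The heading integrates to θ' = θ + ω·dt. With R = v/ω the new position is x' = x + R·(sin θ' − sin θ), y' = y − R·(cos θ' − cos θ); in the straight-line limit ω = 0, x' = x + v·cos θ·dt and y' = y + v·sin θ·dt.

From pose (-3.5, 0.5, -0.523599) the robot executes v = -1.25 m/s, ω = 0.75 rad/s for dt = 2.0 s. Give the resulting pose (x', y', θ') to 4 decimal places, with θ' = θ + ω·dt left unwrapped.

θ' = -0.5236 + 0.75·2.0 = 0.9764
R = v/ω = -1.25/0.75 = -1.6667
x' = -3.5 + -1.6667·(sin 0.9764 − sin -0.5236) = -5.7141
y' = 0.5 − -1.6667·(cos 0.9764 − cos -0.5236) = -0.0100

(-5.7141, -0.0100, 0.9764)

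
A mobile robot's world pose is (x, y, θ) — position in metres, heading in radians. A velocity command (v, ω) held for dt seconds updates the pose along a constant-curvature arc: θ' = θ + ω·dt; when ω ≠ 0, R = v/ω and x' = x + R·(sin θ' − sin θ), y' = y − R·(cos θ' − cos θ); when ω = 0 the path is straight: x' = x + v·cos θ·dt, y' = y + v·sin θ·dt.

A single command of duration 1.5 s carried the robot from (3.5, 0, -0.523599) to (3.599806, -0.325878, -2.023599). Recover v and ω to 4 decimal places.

Δθ = -2.023599 − -0.523599 = -1.500000
ω = Δθ/dt = -1.500000/1.5 = -1.0000
R = −Δy/(cos θ' − cos θ) = -0.2500
v = R·ω = -0.2500·-1.0000 = 0.2500

v = 0.2500, ω = -1.0000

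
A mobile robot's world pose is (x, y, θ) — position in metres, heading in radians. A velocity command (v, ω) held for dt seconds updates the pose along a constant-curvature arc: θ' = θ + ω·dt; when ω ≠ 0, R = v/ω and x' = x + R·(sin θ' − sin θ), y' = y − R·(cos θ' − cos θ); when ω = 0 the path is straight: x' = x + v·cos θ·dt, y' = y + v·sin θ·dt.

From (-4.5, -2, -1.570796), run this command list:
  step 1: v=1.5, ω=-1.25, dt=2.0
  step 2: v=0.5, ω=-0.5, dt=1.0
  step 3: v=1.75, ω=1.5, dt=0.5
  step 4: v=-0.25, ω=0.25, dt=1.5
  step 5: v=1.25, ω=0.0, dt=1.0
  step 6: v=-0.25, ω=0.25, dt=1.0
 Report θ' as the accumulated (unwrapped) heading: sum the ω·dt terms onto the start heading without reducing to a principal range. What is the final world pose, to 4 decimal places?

step 1: θ'=-4.0708 (R=-1.2000) → pose (-6.6614, -2.7182, -4.0708)
step 2: θ'=-4.5708 (R=-1.0000) → pose (-6.8502, -2.2608, -4.5708)
step 3: θ'=-3.8208 (R=1.1667) → pose (-7.2723, -1.5177, -3.8208)
step 4: θ'=-3.4458 (R=-1.0000) → pose (-6.9437, -1.6937, -3.4458)
step 5: θ'=-3.4458 (straight) → pose (-8.1363, -1.3193, -3.4458)
step 6: θ'=-3.1958 (R=-1.0000) → pose (-7.8910, -1.3637, -3.1958)

(-7.8910, -1.3637, -3.1958)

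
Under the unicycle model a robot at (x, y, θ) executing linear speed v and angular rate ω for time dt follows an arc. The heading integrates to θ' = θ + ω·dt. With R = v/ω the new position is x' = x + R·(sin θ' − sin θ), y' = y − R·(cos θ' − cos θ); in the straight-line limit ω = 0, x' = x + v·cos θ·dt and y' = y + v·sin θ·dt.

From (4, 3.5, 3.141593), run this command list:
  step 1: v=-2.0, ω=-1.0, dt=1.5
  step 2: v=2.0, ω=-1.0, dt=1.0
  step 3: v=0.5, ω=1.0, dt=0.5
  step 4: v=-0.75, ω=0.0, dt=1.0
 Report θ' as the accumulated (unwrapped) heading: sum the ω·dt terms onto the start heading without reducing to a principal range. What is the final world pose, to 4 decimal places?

(6.6363, 2.8958, 1.1416)

step 1: θ'=1.6416 (R=2.0000) → pose (5.9950, 1.6415, 1.6416)
step 2: θ'=0.6416 (R=-2.0000) → pose (6.7930, 3.3852, 0.6416)
step 3: θ'=1.1416 (R=0.5000) → pose (6.9484, 3.5777, 1.1416)
step 4: θ'=1.1416 (straight) → pose (6.6363, 2.8958, 1.1416)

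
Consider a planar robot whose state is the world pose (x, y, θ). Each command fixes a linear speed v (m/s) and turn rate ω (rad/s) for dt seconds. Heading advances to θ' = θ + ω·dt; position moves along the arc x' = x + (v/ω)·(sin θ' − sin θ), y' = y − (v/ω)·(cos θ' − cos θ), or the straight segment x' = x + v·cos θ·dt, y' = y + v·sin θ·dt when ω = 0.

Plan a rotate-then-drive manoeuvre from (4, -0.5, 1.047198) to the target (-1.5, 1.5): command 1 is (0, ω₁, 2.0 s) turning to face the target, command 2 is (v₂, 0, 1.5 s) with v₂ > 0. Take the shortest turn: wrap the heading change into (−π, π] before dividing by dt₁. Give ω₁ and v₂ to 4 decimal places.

ω₁ = 0.8728, v₂ = 3.9016

heading to target = atan2(1.5−-0.5, -1.5−4) = 2.7928
Δθ = wrap(2.7928 − 1.0472) = 1.7456; ω₁ = Δθ/dt₁ = 0.8728
distance = √((-1.5−4)² + (1.5−-0.5)²) = 5.8523; v₂ = distance/dt₂ = 3.9016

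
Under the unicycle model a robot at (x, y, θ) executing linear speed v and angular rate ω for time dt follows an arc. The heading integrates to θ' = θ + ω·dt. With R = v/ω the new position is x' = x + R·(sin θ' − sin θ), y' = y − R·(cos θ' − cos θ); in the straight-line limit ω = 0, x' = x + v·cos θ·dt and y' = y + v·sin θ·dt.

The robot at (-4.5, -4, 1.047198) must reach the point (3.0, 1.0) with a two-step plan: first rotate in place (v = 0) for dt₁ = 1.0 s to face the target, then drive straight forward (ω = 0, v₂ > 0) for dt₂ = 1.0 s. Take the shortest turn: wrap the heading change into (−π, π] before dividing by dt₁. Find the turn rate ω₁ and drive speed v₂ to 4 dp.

heading to target = atan2(1−-4, 3−-4.5) = 0.5880
Δθ = wrap(0.5880 − 1.0472) = -0.4592; ω₁ = Δθ/dt₁ = -0.4592
distance = √((3−-4.5)² + (1−-4)²) = 9.0139; v₂ = distance/dt₂ = 9.0139

ω₁ = -0.4592, v₂ = 9.0139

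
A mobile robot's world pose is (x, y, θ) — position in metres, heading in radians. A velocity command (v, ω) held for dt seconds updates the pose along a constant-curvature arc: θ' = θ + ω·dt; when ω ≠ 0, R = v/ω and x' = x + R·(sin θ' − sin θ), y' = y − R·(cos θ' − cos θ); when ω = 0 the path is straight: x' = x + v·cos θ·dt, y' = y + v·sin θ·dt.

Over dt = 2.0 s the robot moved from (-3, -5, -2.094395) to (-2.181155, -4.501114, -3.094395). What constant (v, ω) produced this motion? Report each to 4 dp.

v = -0.5000, ω = -0.5000

Δθ = -3.094395 − -2.094395 = -1.000000
ω = Δθ/dt = -1.000000/2.0 = -0.5000
R = Δx/(sin θ' − sin θ) = 1.0000
v = R·ω = 1.0000·-0.5000 = -0.5000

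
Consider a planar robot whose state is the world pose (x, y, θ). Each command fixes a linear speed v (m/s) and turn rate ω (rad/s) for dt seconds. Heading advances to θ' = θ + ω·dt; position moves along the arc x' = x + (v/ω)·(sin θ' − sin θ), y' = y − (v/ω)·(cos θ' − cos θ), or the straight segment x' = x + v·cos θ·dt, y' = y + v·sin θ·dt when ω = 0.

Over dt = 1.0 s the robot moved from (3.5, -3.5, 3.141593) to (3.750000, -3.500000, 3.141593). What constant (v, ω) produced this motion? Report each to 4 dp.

v = -0.2500, ω = 0.0000

Δθ = 3.141593 − 3.141593 = 0.000000
ω = Δθ/dt = 0.000000/1.0 = 0.0000
ω = 0 → v = (Δx·cos θ + Δy·sin θ)/dt = -0.2500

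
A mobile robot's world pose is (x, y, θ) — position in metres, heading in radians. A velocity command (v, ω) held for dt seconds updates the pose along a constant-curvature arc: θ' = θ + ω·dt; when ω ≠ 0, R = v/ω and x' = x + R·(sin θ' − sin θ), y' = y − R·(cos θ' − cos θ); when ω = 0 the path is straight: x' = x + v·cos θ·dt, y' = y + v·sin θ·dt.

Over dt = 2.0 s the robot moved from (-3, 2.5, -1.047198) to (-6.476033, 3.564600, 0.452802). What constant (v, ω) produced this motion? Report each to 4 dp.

Δθ = 0.452802 − -1.047198 = 1.500000
ω = Δθ/dt = 1.500000/2.0 = 0.7500
R = Δx/(sin θ' − sin θ) = -2.6667
v = R·ω = -2.6667·0.7500 = -2.0000

v = -2.0000, ω = 0.7500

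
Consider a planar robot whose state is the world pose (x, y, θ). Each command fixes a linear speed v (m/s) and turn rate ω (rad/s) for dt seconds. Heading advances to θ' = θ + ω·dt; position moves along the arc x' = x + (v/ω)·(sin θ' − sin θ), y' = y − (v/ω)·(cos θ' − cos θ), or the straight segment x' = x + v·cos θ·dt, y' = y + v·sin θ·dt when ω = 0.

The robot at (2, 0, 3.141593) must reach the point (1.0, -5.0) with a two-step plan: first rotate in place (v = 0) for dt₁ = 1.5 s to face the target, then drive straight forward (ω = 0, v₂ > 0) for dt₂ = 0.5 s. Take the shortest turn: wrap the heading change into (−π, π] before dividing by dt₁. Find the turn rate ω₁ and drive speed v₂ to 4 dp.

ω₁ = 0.9156, v₂ = 10.1980

heading to target = atan2(-5−0, 1−2) = -1.7682
Δθ = wrap(-1.7682 − 3.1416) = 1.3734; ω₁ = Δθ/dt₁ = 0.9156
distance = √((1−2)² + (-5−0)²) = 5.0990; v₂ = distance/dt₂ = 10.1980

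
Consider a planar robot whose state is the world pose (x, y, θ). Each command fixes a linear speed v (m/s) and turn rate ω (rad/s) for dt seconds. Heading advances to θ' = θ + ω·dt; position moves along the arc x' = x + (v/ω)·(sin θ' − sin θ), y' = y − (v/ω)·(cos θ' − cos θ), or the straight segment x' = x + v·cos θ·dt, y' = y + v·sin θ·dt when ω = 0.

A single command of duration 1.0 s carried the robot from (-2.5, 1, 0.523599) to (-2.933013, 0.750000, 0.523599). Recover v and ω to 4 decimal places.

v = -0.5000, ω = 0.0000

Δθ = 0.523599 − 0.523599 = 0.000000
ω = Δθ/dt = 0.000000/1.0 = 0.0000
ω = 0 → v = (Δx·cos θ + Δy·sin θ)/dt = -0.5000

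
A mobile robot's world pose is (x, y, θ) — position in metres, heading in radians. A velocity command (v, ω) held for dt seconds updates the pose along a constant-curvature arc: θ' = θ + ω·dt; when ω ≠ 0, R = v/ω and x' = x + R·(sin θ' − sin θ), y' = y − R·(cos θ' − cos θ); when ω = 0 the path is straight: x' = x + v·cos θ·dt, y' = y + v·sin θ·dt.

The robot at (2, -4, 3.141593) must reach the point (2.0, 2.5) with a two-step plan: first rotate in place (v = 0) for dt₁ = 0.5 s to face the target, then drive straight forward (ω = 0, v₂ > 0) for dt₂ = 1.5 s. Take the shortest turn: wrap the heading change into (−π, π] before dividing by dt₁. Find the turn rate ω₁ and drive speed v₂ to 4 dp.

heading to target = atan2(2.5−-4, 2−2) = 1.5708
Δθ = wrap(1.5708 − 3.1416) = -1.5708; ω₁ = Δθ/dt₁ = -3.1416
distance = √((2−2)² + (2.5−-4)²) = 6.5000; v₂ = distance/dt₂ = 4.3333

ω₁ = -3.1416, v₂ = 4.3333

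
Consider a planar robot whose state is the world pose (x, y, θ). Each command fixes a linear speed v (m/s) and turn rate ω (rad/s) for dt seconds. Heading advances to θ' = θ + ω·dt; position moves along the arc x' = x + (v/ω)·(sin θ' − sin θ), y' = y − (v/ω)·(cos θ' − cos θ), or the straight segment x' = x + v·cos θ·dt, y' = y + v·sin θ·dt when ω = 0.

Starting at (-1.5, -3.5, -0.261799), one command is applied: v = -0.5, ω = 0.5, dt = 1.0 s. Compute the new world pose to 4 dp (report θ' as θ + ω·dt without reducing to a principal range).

θ' = -0.2618 + 0.5·1.0 = 0.2382
R = v/ω = -0.5/0.5 = -1.0000
x' = -1.5 + -1.0000·(sin 0.2382 − sin -0.2618) = -1.9948
y' = -3.5 − -1.0000·(cos 0.2382 − cos -0.2618) = -3.4942

(-1.9948, -3.4942, 0.2382)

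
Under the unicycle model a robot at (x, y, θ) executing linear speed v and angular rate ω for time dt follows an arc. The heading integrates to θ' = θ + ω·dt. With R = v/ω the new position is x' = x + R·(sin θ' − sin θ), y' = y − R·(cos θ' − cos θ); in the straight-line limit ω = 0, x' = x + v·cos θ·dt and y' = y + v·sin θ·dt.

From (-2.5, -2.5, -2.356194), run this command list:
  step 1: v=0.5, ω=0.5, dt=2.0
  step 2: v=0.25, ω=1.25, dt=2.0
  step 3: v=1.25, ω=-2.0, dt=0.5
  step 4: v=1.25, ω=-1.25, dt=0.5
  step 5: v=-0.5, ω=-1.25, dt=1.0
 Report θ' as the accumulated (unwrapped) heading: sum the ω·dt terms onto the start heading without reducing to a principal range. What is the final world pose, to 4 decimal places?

step 1: θ'=-1.3562 (R=1.0000) → pose (-2.7700, -3.4201, -1.3562)
step 2: θ'=1.1438 (R=0.2000) → pose (-2.3925, -3.4603, 1.1438)
step 3: θ'=0.1438 (R=-0.6250) → pose (-1.9132, -3.1006, 0.1438)
step 4: θ'=-0.4812 (R=-1.0000) → pose (-1.3070, -3.2038, -0.4812)
step 5: θ'=-1.7312 (R=0.4000) → pose (-1.5168, -2.7854, -1.7312)

(-1.5168, -2.7854, -1.7312)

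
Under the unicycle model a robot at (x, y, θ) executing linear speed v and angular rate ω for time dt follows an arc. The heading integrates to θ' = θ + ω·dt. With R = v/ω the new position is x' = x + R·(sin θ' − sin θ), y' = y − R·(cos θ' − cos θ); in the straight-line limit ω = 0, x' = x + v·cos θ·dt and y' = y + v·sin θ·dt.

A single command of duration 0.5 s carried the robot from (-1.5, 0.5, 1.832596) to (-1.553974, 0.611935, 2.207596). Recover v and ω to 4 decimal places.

Δθ = 2.207596 − 1.832596 = 0.375000
ω = Δθ/dt = 0.375000/0.5 = 0.7500
R = −Δy/(cos θ' − cos θ) = 0.3333
v = R·ω = 0.3333·0.7500 = 0.2500

v = 0.2500, ω = 0.7500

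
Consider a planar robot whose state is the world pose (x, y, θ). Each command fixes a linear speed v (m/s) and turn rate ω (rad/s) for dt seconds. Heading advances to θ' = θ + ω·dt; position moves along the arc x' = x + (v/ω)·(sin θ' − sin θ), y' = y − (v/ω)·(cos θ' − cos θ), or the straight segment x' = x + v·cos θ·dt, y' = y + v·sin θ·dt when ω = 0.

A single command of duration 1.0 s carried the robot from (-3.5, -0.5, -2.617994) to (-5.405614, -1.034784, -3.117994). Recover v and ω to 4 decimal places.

Δθ = -3.117994 − -2.617994 = -0.500000
ω = Δθ/dt = -0.500000/1.0 = -0.5000
R = Δx/(sin θ' − sin θ) = -4.0000
v = R·ω = -4.0000·-0.5000 = 2.0000

v = 2.0000, ω = -0.5000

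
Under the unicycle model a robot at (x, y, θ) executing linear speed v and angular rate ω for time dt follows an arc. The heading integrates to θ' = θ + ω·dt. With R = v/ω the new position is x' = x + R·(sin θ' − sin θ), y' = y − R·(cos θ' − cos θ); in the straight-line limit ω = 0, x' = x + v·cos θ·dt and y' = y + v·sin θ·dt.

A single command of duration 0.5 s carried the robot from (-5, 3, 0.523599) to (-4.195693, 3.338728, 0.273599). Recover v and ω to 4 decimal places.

v = 1.7500, ω = -0.5000

Δθ = 0.273599 − 0.523599 = -0.250000
ω = Δθ/dt = -0.250000/0.5 = -0.5000
R = Δx/(sin θ' − sin θ) = -3.5000
v = R·ω = -3.5000·-0.5000 = 1.7500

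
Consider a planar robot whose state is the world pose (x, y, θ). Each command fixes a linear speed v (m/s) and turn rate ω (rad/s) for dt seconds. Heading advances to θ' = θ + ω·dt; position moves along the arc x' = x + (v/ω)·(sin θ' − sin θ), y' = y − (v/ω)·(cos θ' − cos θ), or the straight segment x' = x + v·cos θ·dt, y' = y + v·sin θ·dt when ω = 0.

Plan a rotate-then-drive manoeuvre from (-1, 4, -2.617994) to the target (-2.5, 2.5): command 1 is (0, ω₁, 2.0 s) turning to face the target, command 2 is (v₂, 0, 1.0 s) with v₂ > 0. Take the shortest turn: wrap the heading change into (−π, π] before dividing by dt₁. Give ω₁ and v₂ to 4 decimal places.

heading to target = atan2(2.5−4, -2.5−-1) = -2.3562
Δθ = wrap(-2.3562 − -2.6180) = 0.2618; ω₁ = Δθ/dt₁ = 0.1309
distance = √((-2.5−-1)² + (2.5−4)²) = 2.1213; v₂ = distance/dt₂ = 2.1213

ω₁ = 0.1309, v₂ = 2.1213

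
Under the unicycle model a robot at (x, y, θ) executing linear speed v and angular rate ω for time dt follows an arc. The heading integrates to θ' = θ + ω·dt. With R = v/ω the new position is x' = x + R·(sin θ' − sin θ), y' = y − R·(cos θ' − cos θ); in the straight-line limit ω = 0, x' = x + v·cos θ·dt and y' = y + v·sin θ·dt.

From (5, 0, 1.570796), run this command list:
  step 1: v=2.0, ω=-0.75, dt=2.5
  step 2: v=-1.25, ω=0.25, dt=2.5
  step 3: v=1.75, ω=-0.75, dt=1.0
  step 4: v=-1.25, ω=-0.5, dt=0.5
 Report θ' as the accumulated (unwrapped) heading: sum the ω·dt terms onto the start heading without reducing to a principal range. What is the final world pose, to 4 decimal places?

(6.5678, 2.7542, -0.6792)

step 1: θ'=-0.3042 (R=-2.6667) → pose (8.4654, 2.5442, -0.3042)
step 2: θ'=0.3208 (R=-5.0000) → pose (5.3911, 2.5187, 0.3208)
step 3: θ'=-0.4292 (R=-2.3333) → pose (7.0979, 2.4261, -0.4292)
step 4: θ'=-0.6792 (R=2.5000) → pose (6.5678, 2.7542, -0.6792)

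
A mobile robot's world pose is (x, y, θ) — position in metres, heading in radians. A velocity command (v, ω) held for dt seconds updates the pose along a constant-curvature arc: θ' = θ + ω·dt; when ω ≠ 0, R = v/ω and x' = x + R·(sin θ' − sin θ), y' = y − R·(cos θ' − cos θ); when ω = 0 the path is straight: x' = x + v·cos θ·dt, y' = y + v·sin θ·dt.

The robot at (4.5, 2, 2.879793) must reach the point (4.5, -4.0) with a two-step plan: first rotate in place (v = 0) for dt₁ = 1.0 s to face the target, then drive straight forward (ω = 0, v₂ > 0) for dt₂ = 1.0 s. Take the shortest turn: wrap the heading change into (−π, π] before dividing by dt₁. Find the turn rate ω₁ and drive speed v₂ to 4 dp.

heading to target = atan2(-4−2, 4.5−4.5) = -1.5708
Δθ = wrap(-1.5708 − 2.8798) = 1.8326; ω₁ = Δθ/dt₁ = 1.8326
distance = √((4.5−4.5)² + (-4−2)²) = 6.0000; v₂ = distance/dt₂ = 6.0000

ω₁ = 1.8326, v₂ = 6.0000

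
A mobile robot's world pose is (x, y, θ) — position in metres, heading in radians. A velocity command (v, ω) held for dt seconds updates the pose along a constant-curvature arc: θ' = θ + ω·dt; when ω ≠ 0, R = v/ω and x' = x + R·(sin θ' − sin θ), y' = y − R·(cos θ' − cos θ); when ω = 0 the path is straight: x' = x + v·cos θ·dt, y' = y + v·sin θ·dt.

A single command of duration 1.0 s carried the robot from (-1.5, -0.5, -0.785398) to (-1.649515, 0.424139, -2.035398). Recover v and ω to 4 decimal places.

Δθ = -2.035398 − -0.785398 = -1.250000
ω = Δθ/dt = -1.250000/1.0 = -1.2500
R = −Δy/(cos θ' − cos θ) = 0.8000
v = R·ω = 0.8000·-1.2500 = -1.0000

v = -1.0000, ω = -1.2500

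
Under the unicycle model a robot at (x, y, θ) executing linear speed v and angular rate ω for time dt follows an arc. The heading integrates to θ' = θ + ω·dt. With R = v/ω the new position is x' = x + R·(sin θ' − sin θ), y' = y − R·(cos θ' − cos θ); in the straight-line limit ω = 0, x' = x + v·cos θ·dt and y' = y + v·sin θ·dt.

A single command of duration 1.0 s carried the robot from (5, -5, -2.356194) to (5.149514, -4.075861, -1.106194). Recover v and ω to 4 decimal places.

Δθ = -1.106194 − -2.356194 = 1.250000
ω = Δθ/dt = 1.250000/1.0 = 1.2500
R = −Δy/(cos θ' − cos θ) = -0.8000
v = R·ω = -0.8000·1.2500 = -1.0000

v = -1.0000, ω = 1.2500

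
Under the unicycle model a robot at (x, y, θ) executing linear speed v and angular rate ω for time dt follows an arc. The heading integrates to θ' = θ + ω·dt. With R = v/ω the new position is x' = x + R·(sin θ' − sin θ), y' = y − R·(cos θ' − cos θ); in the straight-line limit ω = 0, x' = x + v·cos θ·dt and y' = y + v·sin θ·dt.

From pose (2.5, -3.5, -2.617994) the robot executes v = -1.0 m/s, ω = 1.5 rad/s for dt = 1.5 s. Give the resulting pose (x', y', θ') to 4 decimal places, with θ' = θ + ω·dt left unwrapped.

θ' = -2.6180 + 1.5·1.5 = -0.3680
R = v/ω = -1.0/1.5 = -0.6667
x' = 2.5 + -0.6667·(sin -0.3680 − sin -2.6180) = 2.4065
y' = -3.5 − -0.6667·(cos -0.3680 − cos -2.6180) = -2.3006

(2.4065, -2.3006, -0.3680)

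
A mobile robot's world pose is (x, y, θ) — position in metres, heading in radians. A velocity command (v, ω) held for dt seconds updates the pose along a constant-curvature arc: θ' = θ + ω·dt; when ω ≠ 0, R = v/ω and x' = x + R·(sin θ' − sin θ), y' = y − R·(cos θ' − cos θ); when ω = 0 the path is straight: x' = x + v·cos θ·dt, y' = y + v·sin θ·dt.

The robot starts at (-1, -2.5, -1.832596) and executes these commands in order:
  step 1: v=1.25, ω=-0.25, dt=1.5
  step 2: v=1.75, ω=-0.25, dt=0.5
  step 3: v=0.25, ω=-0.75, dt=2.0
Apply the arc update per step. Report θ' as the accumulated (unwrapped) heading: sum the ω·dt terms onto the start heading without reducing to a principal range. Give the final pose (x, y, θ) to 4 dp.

step 1: θ'=-2.2076 (R=-5.0000) → pose (-1.8096, -4.1790, -2.2076)
step 2: θ'=-2.3326 (R=-7.0000) → pose (-2.3725, -4.8482, -2.3326)
step 3: θ'=-3.8326 (R=-0.3333) → pose (-2.8261, -4.8750, -3.8326)

(-2.8261, -4.8750, -3.8326)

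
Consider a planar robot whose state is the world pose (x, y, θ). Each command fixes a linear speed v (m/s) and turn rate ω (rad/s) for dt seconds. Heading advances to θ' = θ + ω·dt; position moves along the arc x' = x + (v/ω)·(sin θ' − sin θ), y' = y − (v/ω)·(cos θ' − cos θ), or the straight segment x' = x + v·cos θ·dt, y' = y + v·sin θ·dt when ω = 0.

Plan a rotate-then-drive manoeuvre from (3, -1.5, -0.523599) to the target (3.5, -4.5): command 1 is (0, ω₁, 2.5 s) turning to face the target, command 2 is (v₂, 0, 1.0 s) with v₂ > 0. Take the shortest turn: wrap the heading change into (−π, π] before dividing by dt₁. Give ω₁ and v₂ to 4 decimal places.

heading to target = atan2(-4.5−-1.5, 3.5−3) = -1.4056
Δθ = wrap(-1.4056 − -0.5236) = -0.8820; ω₁ = Δθ/dt₁ = -0.3528
distance = √((3.5−3)² + (-4.5−-1.5)²) = 3.0414; v₂ = distance/dt₂ = 3.0414

ω₁ = -0.3528, v₂ = 3.0414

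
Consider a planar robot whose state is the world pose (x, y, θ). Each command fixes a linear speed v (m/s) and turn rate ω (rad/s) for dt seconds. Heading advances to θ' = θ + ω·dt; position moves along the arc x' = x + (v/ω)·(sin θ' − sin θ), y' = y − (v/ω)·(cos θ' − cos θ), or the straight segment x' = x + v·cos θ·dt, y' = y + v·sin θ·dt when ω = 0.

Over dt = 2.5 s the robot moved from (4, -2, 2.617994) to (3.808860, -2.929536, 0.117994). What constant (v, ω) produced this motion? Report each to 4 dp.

Δθ = 0.117994 − 2.617994 = -2.500000
ω = Δθ/dt = -2.500000/2.5 = -1.0000
R = −Δy/(cos θ' − cos θ) = 0.5000
v = R·ω = 0.5000·-1.0000 = -0.5000

v = -0.5000, ω = -1.0000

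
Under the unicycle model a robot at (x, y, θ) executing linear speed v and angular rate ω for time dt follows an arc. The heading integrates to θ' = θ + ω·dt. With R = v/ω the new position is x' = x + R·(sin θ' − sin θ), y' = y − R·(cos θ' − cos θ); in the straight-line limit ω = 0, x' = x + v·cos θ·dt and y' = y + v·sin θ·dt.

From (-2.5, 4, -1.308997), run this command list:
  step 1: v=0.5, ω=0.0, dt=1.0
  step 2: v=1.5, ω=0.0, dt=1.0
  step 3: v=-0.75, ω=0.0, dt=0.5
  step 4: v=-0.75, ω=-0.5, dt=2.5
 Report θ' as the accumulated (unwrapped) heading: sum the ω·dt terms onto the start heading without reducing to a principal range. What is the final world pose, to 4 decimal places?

(-1.4558, 4.0712, -2.5590)

step 1: θ'=-1.3090 (straight) → pose (-2.3706, 3.5170, -1.3090)
step 2: θ'=-1.3090 (straight) → pose (-1.9824, 2.0681, -1.3090)
step 3: θ'=-1.3090 (straight) → pose (-2.0794, 2.4304, -1.3090)
step 4: θ'=-2.5590 (R=1.5000) → pose (-1.4558, 4.0712, -2.5590)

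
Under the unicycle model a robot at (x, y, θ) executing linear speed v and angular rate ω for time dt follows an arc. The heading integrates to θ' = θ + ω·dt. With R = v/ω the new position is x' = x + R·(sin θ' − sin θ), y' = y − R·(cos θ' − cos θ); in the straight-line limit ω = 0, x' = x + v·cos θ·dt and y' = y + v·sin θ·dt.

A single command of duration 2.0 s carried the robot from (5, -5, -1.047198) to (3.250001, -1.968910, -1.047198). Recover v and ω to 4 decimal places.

v = -1.7500, ω = 0.0000

Δθ = -1.047198 − -1.047198 = 0.000000
ω = Δθ/dt = 0.000000/2.0 = 0.0000
ω = 0 → v = (Δx·cos θ + Δy·sin θ)/dt = -1.7500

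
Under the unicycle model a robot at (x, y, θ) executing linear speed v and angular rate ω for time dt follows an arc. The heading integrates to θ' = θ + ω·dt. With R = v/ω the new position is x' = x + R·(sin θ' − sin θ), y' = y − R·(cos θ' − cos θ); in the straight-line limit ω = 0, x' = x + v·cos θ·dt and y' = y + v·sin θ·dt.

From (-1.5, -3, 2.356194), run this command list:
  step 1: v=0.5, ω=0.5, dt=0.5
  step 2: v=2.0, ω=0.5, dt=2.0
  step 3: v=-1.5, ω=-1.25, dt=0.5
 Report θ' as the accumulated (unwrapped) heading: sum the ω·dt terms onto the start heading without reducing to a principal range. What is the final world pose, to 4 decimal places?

step 1: θ'=2.6062 (R=1.0000) → pose (-1.6969, -2.8470, 2.6062)
step 2: θ'=3.6062 (R=4.0000) → pose (-5.5299, -2.7113, 3.6062)
step 3: θ'=2.9812 (R=1.2000) → pose (-4.8006, -2.5995, 2.9812)

(-4.8006, -2.5995, 2.9812)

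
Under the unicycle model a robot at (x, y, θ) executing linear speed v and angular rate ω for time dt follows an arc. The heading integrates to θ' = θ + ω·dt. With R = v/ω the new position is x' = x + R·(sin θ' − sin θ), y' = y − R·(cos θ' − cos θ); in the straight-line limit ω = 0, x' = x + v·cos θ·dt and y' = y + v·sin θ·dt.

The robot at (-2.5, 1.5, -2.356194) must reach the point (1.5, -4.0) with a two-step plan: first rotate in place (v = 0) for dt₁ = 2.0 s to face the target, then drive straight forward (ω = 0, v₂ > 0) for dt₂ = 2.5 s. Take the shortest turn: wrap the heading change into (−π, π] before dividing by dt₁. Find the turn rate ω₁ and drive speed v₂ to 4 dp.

ω₁ = 0.7071, v₂ = 2.7203

heading to target = atan2(-4−1.5, 1.5−-2.5) = -0.9420
Δθ = wrap(-0.9420 − -2.3562) = 1.4142; ω₁ = Δθ/dt₁ = 0.7071
distance = √((1.5−-2.5)² + (-4−1.5)²) = 6.8007; v₂ = distance/dt₂ = 2.7203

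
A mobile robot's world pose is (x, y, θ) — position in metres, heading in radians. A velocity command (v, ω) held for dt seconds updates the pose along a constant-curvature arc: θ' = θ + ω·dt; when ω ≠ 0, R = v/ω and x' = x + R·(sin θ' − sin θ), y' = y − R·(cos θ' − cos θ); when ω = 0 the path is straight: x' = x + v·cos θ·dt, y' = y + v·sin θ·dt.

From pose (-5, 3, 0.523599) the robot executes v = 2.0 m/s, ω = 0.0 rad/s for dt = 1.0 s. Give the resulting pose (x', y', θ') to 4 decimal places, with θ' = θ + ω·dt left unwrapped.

(-3.2679, 4.0000, 0.5236)

θ' = 0.5236 + 0.0·1.0 = 0.5236
ω = 0 → straight: x' = -5 + 2.0·cos(0.5236)·1.0 = -3.2679
y' = 3 + 2.0·sin(0.5236)·1.0 = 4.0000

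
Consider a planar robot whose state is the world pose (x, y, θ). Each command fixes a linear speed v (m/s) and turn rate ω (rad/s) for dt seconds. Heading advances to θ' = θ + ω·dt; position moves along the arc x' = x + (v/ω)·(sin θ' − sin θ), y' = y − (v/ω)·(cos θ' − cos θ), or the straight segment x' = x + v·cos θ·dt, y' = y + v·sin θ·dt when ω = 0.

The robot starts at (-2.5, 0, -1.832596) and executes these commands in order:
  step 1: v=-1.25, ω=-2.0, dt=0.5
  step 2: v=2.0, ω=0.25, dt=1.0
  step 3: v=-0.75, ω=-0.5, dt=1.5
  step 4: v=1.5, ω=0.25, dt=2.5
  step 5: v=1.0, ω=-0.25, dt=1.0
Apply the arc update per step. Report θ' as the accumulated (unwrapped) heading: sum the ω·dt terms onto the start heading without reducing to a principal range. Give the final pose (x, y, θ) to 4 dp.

(-7.4282, -0.9546, -2.9576)

step 1: θ'=-2.8326 (R=0.6250) → pose (-2.0864, 0.4336, -2.8326)
step 2: θ'=-2.5826 (R=8.0000) → pose (-3.8962, -0.4052, -2.5826)
step 3: θ'=-3.3326 (R=1.5000) → pose (-2.8160, -0.2041, -3.3326)
step 4: θ'=-2.7076 (R=6.0000) → pose (-6.4780, -0.6513, -2.7076)
step 5: θ'=-2.9576 (R=-4.0000) → pose (-7.4282, -0.9546, -2.9576)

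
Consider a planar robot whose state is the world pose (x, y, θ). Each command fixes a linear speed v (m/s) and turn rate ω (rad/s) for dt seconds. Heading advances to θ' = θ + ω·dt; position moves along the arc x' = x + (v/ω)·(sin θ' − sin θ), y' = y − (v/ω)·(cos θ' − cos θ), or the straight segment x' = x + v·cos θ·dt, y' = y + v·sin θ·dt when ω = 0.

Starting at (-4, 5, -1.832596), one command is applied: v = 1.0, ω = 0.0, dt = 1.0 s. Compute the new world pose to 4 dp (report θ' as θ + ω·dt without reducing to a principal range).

(-4.2588, 4.0341, -1.8326)

θ' = -1.8326 + 0.0·1.0 = -1.8326
ω = 0 → straight: x' = -4 + 1.0·cos(-1.8326)·1.0 = -4.2588
y' = 5 + 1.0·sin(-1.8326)·1.0 = 4.0341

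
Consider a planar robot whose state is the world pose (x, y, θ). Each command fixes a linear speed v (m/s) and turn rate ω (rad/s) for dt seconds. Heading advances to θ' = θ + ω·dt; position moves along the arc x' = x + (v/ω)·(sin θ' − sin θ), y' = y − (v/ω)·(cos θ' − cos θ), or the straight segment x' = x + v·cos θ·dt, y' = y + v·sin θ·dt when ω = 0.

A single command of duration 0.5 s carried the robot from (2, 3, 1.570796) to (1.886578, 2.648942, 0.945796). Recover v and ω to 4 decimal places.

Δθ = 0.945796 − 1.570796 = -0.625000
ω = Δθ/dt = -0.625000/0.5 = -1.2500
R = −Δy/(cos θ' − cos θ) = 0.6000
v = R·ω = 0.6000·-1.2500 = -0.7500

v = -0.7500, ω = -1.2500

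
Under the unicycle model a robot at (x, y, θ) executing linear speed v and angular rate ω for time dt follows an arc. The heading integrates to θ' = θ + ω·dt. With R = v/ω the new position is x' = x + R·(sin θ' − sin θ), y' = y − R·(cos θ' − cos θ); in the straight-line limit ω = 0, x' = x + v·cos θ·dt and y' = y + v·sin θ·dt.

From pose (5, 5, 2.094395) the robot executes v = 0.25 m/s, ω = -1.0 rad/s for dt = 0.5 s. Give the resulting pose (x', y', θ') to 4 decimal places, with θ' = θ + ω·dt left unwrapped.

(4.9666, 5.1191, 1.5944)

θ' = 2.0944 + -1.0·0.5 = 1.5944
R = v/ω = 0.25/-1.0 = -0.2500
x' = 5 + -0.2500·(sin 1.5944 − sin 2.0944) = 4.9666
y' = 5 − -0.2500·(cos 1.5944 − cos 2.0944) = 5.1191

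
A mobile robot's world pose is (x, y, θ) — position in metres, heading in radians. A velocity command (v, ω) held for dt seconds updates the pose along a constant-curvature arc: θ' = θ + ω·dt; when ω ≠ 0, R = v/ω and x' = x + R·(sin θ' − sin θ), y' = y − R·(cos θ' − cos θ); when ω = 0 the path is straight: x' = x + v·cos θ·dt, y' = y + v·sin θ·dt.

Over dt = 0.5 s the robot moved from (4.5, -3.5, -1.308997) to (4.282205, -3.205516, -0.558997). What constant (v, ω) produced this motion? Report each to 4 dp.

Δθ = -0.558997 − -1.308997 = 0.750000
ω = Δθ/dt = 0.750000/0.5 = 1.5000
R = −Δy/(cos θ' − cos θ) = -0.5000
v = R·ω = -0.5000·1.5000 = -0.7500

v = -0.7500, ω = 1.5000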